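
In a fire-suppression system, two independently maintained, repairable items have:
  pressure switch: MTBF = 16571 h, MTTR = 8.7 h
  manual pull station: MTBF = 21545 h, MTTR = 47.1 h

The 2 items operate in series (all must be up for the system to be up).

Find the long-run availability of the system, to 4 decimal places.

A(pressure switch) = MTBF/(MTBF+MTTR) = 16571/(16571+8.7) = 0.999475
A(manual pull station) = MTBF/(MTBF+MTTR) = 21545/(21545+47.1) = 0.997819
Series availability: 0.999475 × 0.997819 = 0.9973

0.9973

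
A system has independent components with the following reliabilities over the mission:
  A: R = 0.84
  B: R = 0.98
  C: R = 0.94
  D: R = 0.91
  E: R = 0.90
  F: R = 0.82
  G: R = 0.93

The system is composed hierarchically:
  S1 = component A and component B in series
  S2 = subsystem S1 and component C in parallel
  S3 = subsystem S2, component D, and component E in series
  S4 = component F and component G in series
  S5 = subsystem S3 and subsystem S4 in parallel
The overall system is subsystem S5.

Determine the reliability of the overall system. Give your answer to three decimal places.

Series (A and B): 0.84000 × 0.98000 = 0.82320
Parallel ([0.82320] and C): 1 − (1 − 0.82320)(1 − 0.94000) = 0.98939
Series ([0.98939], D, and E): 0.98939 × 0.91000 × 0.90000 = 0.81031
Series (F and G): 0.82000 × 0.93000 = 0.76260
Parallel ([0.81031] and [0.76260]): 1 − (1 − 0.81031)(1 − 0.76260) = 0.955

0.955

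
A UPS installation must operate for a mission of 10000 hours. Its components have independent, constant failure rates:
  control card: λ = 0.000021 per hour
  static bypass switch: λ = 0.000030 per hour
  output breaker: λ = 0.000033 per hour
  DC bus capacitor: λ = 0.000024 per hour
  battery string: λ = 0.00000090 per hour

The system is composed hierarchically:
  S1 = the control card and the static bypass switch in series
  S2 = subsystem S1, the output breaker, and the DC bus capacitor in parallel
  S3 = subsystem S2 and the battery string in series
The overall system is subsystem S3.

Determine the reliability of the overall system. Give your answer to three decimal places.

R(control card) = exp(−0.000021 × 10000) = 0.81058
R(static bypass switch) = exp(−0.000030 × 10000) = 0.74082
R(output breaker) = exp(−0.000033 × 10000) = 0.71892
R(DC bus capacitor) = exp(−0.000024 × 10000) = 0.78663
R(battery string) = exp(−0.00000090 × 10000) = 0.99104
Series (control card and static bypass switch): 0.81058 × 0.74082 = 0.60049
Parallel ([0.60049], output breaker, and DC bus capacitor): 1 − (1 − 0.60049)(1 − 0.71892)(1 − 0.78663) = 0.97604
Series ([0.97604] and battery string): 0.97604 × 0.99104 = 0.967

0.967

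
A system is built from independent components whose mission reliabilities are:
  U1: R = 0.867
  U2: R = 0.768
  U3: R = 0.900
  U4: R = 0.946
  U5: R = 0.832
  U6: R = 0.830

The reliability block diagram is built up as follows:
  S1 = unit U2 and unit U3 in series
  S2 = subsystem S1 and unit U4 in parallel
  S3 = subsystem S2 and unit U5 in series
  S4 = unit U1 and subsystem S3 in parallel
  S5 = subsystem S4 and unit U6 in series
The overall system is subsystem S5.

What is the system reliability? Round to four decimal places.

Series (U2 and U3): 0.768000 × 0.900000 = 0.691200
Parallel ([0.691200] and U4): 1 − (1 − 0.691200)(1 − 0.946000) = 0.983325
Series ([0.983325] and U5): 0.983325 × 0.832000 = 0.818126
Parallel (U1 and [0.818126]): 1 − (1 − 0.867000)(1 − 0.818126) = 0.975811
Series ([0.975811] and U6): 0.975811 × 0.830000 = 0.8099

0.8099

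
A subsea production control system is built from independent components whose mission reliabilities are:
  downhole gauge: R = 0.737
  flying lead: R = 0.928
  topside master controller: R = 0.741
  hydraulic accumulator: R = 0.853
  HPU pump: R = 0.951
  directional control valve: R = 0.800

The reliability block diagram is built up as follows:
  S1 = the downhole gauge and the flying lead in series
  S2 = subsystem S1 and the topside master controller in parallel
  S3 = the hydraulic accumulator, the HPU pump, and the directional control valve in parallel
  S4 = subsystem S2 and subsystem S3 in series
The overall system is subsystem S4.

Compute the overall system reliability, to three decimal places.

0.917

Series (downhole gauge and flying lead): 0.73700 × 0.92800 = 0.68394
Parallel ([0.68394] and topside master controller): 1 − (1 − 0.68394)(1 − 0.74100) = 0.91814
Parallel (hydraulic accumulator, HPU pump, and directional control valve): 1 − (1 − 0.85300)(1 − 0.95100)(1 − 0.80000) = 0.99856
Series ([0.91814] and [0.99856]): 0.91814 × 0.99856 = 0.917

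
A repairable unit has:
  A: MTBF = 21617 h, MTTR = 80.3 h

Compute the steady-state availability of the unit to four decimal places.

A(A) = MTBF/(MTBF+MTTR) = 21617/(21617+80.3) = 0.9963

0.9963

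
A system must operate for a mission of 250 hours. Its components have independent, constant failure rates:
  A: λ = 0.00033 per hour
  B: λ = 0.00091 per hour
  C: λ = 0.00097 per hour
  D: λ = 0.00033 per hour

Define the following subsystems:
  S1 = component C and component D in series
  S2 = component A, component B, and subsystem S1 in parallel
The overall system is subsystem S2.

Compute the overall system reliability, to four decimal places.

R(A) = exp(−0.00033 × 250) = 0.920811
R(B) = exp(−0.00091 × 250) = 0.796522
R(C) = exp(−0.00097 × 250) = 0.784664
R(D) = exp(−0.00033 × 250) = 0.920811
Series (C and D): 0.784664 × 0.920811 = 0.722527
Parallel (A, B, and [0.722527]): 1 − (1 − 0.920811)(1 − 0.796522)(1 − 0.722527) = 0.9955

0.9955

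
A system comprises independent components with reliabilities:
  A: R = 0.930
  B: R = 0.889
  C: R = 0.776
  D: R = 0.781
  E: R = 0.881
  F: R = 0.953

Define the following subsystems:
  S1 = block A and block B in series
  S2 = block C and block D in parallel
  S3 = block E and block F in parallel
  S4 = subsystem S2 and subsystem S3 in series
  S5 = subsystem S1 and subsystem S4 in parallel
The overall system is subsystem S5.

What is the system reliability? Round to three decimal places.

Series (A and B): 0.93000 × 0.88900 = 0.82677
Parallel (C and D): 1 − (1 − 0.77600)(1 − 0.78100) = 0.95094
Parallel (E and F): 1 − (1 − 0.88100)(1 − 0.95300) = 0.99441
Series ([0.95094] and [0.99441]): 0.95094 × 0.99441 = 0.94562
Parallel ([0.82677] and [0.94562]): 1 − (1 − 0.82677)(1 − 0.94562) = 0.991

0.991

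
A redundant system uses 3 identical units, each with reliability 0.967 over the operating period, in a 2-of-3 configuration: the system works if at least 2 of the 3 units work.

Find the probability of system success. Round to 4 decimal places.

R = Σ_{i=2}^{3} C(3,i) p^i (1−p)^{3−i} with p = 0.967
C(3,2)·0.967^2·0.033^1 = 0.092574
C(3,3)·0.967^3·0.033^0 = 0.904231
Sum = 0.9968

0.9968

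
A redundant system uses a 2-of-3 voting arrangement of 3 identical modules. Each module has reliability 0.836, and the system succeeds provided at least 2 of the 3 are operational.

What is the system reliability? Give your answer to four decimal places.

R = Σ_{i=2}^{3} C(3,i) p^i (1−p)^{3−i} with p = 0.836
C(3,2)·0.836^2·0.164^1 = 0.343857
C(3,3)·0.836^3·0.164^0 = 0.584277
Sum = 0.9281

0.9281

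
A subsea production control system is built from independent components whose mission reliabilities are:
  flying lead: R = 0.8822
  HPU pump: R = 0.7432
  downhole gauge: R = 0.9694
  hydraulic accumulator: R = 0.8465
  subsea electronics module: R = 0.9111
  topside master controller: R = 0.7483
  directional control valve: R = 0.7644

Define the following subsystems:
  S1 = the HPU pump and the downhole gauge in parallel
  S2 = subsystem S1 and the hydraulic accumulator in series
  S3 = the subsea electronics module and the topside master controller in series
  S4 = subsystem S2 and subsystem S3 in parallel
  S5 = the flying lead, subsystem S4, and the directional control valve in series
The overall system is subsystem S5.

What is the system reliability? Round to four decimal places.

Parallel (HPU pump and downhole gauge): 1 − (1 − 0.743200)(1 − 0.969400) = 0.992142
Series ([0.992142] and hydraulic accumulator): 0.992142 × 0.846500 = 0.839848
Series (subsea electronics module and topside master controller): 0.911100 × 0.748300 = 0.681776
Parallel ([0.839848] and [0.681776]): 1 − (1 − 0.839848)(1 − 0.681776) = 0.949036
Series (flying lead, [0.949036], and directional control valve): 0.882200 × 0.949036 × 0.764400 = 0.6400

0.6400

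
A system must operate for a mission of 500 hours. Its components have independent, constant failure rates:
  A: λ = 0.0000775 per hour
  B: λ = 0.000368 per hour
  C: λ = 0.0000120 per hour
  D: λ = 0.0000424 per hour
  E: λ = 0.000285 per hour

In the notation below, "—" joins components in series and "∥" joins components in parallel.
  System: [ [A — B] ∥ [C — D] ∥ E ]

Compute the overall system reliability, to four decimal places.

R(A) = exp(−0.0000775 × 500) = 0.961991
R(B) = exp(−0.000368 × 500) = 0.831936
R(C) = exp(−0.0000120 × 500) = 0.994018
R(D) = exp(−0.0000424 × 500) = 0.979023
R(E) = exp(−0.000285 × 500) = 0.867188
Series (A and B): 0.961991 × 0.831936 = 0.800315
Series (C and D): 0.994018 × 0.979023 = 0.973166
Parallel ([0.800315], [0.973166], and E): 1 − (1 − 0.800315)(1 − 0.973166)(1 − 0.867188) = 0.9993

0.9993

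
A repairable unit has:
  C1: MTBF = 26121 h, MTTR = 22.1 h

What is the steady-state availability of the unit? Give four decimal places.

A(C1) = MTBF/(MTBF+MTTR) = 26121/(26121+22.1) = 0.9992

0.9992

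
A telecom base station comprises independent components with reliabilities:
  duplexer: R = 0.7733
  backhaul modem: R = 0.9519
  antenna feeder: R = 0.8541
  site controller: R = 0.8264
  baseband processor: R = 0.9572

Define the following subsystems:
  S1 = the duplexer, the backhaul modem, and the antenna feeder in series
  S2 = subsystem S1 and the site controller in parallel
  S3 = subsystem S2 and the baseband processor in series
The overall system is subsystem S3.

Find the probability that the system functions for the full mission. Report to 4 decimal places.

0.8955

Series (duplexer, backhaul modem, and antenna feeder): 0.773300 × 0.951900 × 0.854100 = 0.628707
Parallel ([0.628707] and site controller): 1 − (1 − 0.628707)(1 − 0.826400) = 0.935544
Series ([0.935544] and baseband processor): 0.935544 × 0.957200 = 0.8955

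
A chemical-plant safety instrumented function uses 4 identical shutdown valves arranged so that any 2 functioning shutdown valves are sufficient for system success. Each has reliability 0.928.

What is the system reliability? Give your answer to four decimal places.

0.9986

R = Σ_{i=2}^{4} C(4,i) p^i (1−p)^{4−i} with p = 0.928
C(4,2)·0.928^2·0.072^2 = 0.026786
C(4,3)·0.928^3·0.072^1 = 0.230163
C(4,4)·0.928^4·0.072^0 = 0.741638
Sum = 0.9986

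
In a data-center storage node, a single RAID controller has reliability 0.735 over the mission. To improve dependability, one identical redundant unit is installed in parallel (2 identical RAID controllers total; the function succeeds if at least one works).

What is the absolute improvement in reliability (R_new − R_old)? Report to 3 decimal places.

R_before = 0.735
R_after = 1 − (1 − 0.735)^2 = 0.930
ΔR = 0.930 − 0.735 = 0.195

0.195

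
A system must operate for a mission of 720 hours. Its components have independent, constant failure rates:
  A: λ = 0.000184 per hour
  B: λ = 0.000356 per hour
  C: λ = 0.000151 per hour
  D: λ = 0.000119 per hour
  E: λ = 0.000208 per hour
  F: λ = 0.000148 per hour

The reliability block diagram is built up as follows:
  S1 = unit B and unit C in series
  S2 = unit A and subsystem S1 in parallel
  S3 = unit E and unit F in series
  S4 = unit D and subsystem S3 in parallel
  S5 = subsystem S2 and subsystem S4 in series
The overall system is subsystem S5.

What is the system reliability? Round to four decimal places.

0.9442

R(A) = exp(−0.000184 × 720) = 0.875920
R(B) = exp(−0.000356 × 720) = 0.773894
R(C) = exp(−0.000151 × 720) = 0.896982
R(D) = exp(−0.000119 × 720) = 0.917888
R(E) = exp(−0.000208 × 720) = 0.860915
R(F) = exp(−0.000148 × 720) = 0.898921
Series (B and C): 0.773894 × 0.896982 = 0.694169
Parallel (A and [0.694169]): 1 − (1 − 0.875920)(1 − 0.694169) = 0.962052
Series (E and F): 0.860915 × 0.898921 = 0.773895
Parallel (D and [0.773895]): 1 − (1 − 0.917888)(1 − 0.773895) = 0.981434
Series ([0.962052] and [0.981434]): 0.962052 × 0.981434 = 0.9442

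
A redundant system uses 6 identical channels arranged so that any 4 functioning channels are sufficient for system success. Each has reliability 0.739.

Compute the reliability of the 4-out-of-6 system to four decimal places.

0.8128

R = Σ_{i=4}^{6} C(6,i) p^i (1−p)^{6−i} with p = 0.739
C(6,4)·0.739^4·0.261^2 = 0.304754
C(6,5)·0.739^5·0.261^1 = 0.345155
C(6,6)·0.739^6·0.261^0 = 0.162880
Sum = 0.8128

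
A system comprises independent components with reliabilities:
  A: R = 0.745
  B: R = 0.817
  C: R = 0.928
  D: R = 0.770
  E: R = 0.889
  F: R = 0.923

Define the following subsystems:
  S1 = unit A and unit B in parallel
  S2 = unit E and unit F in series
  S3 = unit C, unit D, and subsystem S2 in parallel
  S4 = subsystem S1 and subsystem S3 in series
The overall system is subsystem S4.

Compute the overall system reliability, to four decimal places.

0.9505

Parallel (A and B): 1 − (1 − 0.745000)(1 − 0.817000) = 0.953335
Series (E and F): 0.889000 × 0.923000 = 0.820547
Parallel (C, D, and [0.820547]): 1 − (1 − 0.928000)(1 − 0.770000)(1 − 0.820547) = 0.997028
Series ([0.953335] and [0.997028]): 0.953335 × 0.997028 = 0.9505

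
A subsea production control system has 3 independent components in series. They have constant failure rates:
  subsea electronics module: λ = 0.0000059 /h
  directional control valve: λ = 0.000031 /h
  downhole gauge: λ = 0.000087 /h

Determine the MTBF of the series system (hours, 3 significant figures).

Series of exponential components: λ_sys = Σ λ_i
λ_sys = 0.0000059 + 0.000031 + 0.000087 = 1.2390e-04 /h
MTBF = 1 / λ_sys = 8070 h

8070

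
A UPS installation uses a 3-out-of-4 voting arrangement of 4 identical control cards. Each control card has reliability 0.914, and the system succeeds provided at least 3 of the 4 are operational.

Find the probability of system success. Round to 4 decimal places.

0.9605

R = Σ_{i=3}^{4} C(4,i) p^i (1−p)^{4−i} with p = 0.914
C(4,3)·0.914^3·0.086^1 = 0.262662
C(4,4)·0.914^4·0.086^0 = 0.697886
Sum = 0.9605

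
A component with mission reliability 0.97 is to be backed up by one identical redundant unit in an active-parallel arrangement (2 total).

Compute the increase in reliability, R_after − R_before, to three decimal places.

0.029

R_before = 0.97
R_after = 1 − (1 − 0.97)^2 = 0.999
ΔR = 0.999 − 0.97 = 0.029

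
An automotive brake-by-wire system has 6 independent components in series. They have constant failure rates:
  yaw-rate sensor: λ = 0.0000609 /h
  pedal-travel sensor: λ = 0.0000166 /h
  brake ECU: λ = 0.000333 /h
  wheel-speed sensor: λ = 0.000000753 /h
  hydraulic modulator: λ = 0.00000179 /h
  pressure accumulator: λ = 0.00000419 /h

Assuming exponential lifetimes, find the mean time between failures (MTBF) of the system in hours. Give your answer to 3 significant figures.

2400

Series of exponential components: λ_sys = Σ λ_i
λ_sys = 0.0000609 + 0.0000166 + 0.000333 + 0.000000753 + 0.00000179 + 0.00000419 = 4.1723e-04 /h
MTBF = 1 / λ_sys = 2400 h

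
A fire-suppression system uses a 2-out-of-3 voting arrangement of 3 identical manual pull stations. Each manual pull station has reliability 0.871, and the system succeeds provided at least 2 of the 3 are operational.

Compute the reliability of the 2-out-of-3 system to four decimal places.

R = Σ_{i=2}^{3} C(3,i) p^i (1−p)^{3−i} with p = 0.871
C(3,2)·0.871^2·0.129^1 = 0.293594
C(3,3)·0.871^3·0.129^0 = 0.660776
Sum = 0.9544

0.9544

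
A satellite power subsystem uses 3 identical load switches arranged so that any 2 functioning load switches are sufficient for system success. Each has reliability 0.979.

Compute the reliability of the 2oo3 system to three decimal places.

R = Σ_{i=2}^{3} C(3,i) p^i (1−p)^{3−i} with p = 0.979
C(3,2)·0.979^2·0.021^1 = 0.06038
C(3,3)·0.979^3·0.021^0 = 0.93831
Sum = 0.999

0.999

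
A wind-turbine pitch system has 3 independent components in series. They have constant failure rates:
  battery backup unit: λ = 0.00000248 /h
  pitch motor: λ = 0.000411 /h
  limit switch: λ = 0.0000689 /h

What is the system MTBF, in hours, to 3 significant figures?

Series of exponential components: λ_sys = Σ λ_i
λ_sys = 0.00000248 + 0.000411 + 0.0000689 = 4.8238e-04 /h
MTBF = 1 / λ_sys = 2070 h

2070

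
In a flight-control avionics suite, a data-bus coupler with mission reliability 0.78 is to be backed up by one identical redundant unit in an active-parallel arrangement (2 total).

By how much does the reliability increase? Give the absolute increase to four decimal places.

R_before = 0.78
R_after = 1 − (1 − 0.78)^2 = 0.9516
ΔR = 0.9516 − 0.78 = 0.1716

0.1716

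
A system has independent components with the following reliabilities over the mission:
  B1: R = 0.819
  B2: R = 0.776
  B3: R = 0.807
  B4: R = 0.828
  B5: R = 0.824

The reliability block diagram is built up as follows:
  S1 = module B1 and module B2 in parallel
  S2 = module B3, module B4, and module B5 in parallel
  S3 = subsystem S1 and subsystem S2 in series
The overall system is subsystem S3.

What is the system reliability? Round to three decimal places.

0.954

Parallel (B1 and B2): 1 − (1 − 0.81900)(1 − 0.77600) = 0.95946
Parallel (B3, B4, and B5): 1 − (1 − 0.80700)(1 − 0.82800)(1 − 0.82400) = 0.99416
Series ([0.95946] and [0.99416]): 0.95946 × 0.99416 = 0.954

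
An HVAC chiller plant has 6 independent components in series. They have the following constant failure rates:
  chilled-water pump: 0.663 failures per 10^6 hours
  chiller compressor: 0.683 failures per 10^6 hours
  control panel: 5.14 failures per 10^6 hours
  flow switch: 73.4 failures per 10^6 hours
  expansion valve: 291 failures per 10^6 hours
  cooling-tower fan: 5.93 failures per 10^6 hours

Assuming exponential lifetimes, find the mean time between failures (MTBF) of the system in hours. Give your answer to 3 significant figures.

Series of exponential components: λ_sys = Σ λ_i
λ_sys = 0.000000663 + 0.000000683 + 0.00000514 + 0.0000734 + 0.000291 + 0.00000593 = 3.7682e-04 /h
MTBF = 1 / λ_sys = 2650 h

2650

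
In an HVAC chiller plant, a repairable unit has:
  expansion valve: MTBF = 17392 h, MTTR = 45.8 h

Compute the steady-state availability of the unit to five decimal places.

0.99737

A(expansion valve) = MTBF/(MTBF+MTTR) = 17392/(17392+45.8) = 0.99737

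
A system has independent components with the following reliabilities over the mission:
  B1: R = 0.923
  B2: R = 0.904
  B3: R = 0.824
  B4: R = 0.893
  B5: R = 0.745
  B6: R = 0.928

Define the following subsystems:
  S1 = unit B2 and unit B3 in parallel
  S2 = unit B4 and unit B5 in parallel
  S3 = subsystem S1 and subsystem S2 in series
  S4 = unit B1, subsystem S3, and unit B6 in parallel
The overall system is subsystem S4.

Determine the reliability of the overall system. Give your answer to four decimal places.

0.9998

Parallel (B2 and B3): 1 − (1 − 0.904000)(1 − 0.824000) = 0.983104
Parallel (B4 and B5): 1 − (1 − 0.893000)(1 − 0.745000) = 0.972715
Series ([0.983104] and [0.972715]): 0.983104 × 0.972715 = 0.956280
Parallel (B1, [0.956280], and B6): 1 − (1 − 0.923000)(1 − 0.956280)(1 − 0.928000) = 0.9998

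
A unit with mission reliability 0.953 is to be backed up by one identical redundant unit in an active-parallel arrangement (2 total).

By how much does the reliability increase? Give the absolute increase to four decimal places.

0.0448

R_before = 0.953
R_after = 1 − (1 − 0.953)^2 = 0.9978
ΔR = 0.9978 − 0.953 = 0.0448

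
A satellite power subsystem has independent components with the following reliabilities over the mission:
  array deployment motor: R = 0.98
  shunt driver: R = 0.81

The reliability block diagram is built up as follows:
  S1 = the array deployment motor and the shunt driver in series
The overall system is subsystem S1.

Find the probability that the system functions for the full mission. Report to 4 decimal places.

Series (array deployment motor and shunt driver): 0.980000 × 0.810000 = 0.7938

0.7938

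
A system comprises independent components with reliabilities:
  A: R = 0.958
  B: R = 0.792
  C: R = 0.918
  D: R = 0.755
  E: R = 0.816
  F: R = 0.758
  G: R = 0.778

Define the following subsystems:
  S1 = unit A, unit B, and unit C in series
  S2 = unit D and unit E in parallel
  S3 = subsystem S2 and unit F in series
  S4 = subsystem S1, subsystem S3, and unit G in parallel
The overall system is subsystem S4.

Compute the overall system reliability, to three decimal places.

Series (A, B, and C): 0.95800 × 0.79200 × 0.91800 = 0.69652
Parallel (D and E): 1 − (1 − 0.75500)(1 − 0.81600) = 0.95492
Series ([0.95492] and F): 0.95492 × 0.75800 = 0.72383
Parallel ([0.69652], [0.72383], and G): 1 − (1 − 0.69652)(1 − 0.72383)(1 − 0.77800) = 0.981

0.981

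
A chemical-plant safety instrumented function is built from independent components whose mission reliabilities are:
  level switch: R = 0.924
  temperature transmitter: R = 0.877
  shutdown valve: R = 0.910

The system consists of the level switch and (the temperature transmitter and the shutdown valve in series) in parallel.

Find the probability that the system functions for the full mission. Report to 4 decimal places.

Series (temperature transmitter and shutdown valve): 0.877000 × 0.910000 = 0.798070
Parallel (level switch and [0.798070]): 1 − (1 − 0.924000)(1 − 0.798070) = 0.9847

0.9847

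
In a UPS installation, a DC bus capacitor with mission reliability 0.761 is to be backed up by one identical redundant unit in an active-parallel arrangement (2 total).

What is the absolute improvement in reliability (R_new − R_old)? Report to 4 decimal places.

R_before = 0.761
R_after = 1 − (1 − 0.761)^2 = 0.9429
ΔR = 0.9429 − 0.761 = 0.1819

0.1819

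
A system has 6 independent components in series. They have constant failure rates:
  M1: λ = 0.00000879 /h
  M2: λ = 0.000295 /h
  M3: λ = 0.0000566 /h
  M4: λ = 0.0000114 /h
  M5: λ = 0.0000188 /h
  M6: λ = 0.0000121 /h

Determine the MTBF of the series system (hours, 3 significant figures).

2480

Series of exponential components: λ_sys = Σ λ_i
λ_sys = 0.00000879 + 0.000295 + 0.0000566 + 0.0000114 + 0.0000188 + 0.0000121 = 4.0269e-04 /h
MTBF = 1 / λ_sys = 2480 h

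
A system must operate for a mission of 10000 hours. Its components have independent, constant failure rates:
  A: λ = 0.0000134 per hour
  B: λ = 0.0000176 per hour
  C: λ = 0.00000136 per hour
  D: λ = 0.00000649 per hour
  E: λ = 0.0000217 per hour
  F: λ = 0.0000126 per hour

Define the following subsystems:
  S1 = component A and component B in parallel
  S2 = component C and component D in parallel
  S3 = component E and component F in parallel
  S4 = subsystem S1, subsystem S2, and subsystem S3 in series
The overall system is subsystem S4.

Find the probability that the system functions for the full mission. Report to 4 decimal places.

0.9563

R(A) = exp(−0.0000134 × 10000) = 0.874590
R(B) = exp(−0.0000176 × 10000) = 0.838618
R(C) = exp(−0.00000136 × 10000) = 0.986492
R(D) = exp(−0.00000649 × 10000) = 0.937161
R(E) = exp(−0.0000217 × 10000) = 0.804930
R(F) = exp(−0.0000126 × 10000) = 0.881615
Parallel (A and B): 1 − (1 − 0.874590)(1 − 0.838618) = 0.979761
Parallel (C and D): 1 − (1 − 0.986492)(1 − 0.937161) = 0.999151
Parallel (E and F): 1 − (1 − 0.804930)(1 − 0.881615) = 0.976907
Series ([0.979761], [0.999151], and [0.976907]): 0.979761 × 0.999151 × 0.976907 = 0.9563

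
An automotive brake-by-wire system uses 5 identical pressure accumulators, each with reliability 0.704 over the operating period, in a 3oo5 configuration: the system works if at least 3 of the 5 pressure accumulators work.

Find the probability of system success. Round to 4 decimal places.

R = Σ_{i=3}^{5} C(5,i) p^i (1−p)^{5−i} with p = 0.704
C(5,3)·0.704^3·0.296^2 = 0.305704
C(5,4)·0.704^4·0.296^1 = 0.363540
C(5,5)·0.704^5·0.296^0 = 0.172927
Sum = 0.8422

0.8422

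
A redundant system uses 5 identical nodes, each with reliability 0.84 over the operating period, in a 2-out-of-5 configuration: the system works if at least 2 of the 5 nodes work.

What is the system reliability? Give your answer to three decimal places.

0.997

R = Σ_{i=2}^{5} C(5,i) p^i (1−p)^{5−i} with p = 0.84
C(5,2)·0.84^2·0.16^3 = 0.02890
C(5,3)·0.84^3·0.16^2 = 0.15173
C(5,4)·0.84^4·0.16^1 = 0.39830
C(5,5)·0.84^5·0.16^0 = 0.41821
Sum = 0.997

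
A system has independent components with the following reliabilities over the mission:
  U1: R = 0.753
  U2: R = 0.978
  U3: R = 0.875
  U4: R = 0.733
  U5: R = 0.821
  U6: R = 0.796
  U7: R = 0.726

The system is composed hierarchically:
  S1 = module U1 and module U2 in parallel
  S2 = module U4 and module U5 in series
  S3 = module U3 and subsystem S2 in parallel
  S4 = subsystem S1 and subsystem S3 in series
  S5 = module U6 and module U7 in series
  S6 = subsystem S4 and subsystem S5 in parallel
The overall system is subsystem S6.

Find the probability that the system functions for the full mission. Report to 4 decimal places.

0.9768

Parallel (U1 and U2): 1 − (1 − 0.753000)(1 − 0.978000) = 0.994566
Series (U4 and U5): 0.733000 × 0.821000 = 0.601793
Parallel (U3 and [0.601793]): 1 − (1 − 0.875000)(1 − 0.601793) = 0.950224
Series ([0.994566] and [0.950224]): 0.994566 × 0.950224 = 0.945060
Series (U6 and U7): 0.796000 × 0.726000 = 0.577896
Parallel ([0.945060] and [0.577896]): 1 − (1 − 0.945060)(1 − 0.577896) = 0.9768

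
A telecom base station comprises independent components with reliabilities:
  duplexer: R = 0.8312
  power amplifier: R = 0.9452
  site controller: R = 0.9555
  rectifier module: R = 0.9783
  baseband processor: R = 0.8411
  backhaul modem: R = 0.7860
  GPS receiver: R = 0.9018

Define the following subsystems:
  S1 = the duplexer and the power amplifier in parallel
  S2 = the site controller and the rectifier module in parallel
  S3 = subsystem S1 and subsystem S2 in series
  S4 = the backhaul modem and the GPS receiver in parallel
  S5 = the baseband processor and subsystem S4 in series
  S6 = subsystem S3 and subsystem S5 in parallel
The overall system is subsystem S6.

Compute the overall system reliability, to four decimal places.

0.9982

Parallel (duplexer and power amplifier): 1 − (1 − 0.831200)(1 − 0.945200) = 0.990750
Parallel (site controller and rectifier module): 1 − (1 − 0.955500)(1 − 0.978300) = 0.999034
Series ([0.990750] and [0.999034]): 0.990750 × 0.999034 = 0.989793
Parallel (backhaul modem and GPS receiver): 1 − (1 − 0.786000)(1 − 0.901800) = 0.978985
Series (baseband processor and [0.978985]): 0.841100 × 0.978985 = 0.823424
Parallel ([0.989793] and [0.823424]): 1 − (1 − 0.989793)(1 − 0.823424) = 0.9982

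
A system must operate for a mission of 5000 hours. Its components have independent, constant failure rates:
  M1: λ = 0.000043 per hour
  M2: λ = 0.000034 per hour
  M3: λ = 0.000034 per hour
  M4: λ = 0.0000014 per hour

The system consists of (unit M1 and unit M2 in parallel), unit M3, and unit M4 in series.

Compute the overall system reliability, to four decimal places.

0.8124

R(M1) = exp(−0.000043 × 5000) = 0.806541
R(M2) = exp(−0.000034 × 5000) = 0.843665
R(M3) = exp(−0.000034 × 5000) = 0.843665
R(M4) = exp(−0.0000014 × 5000) = 0.993024
Parallel (M1 and M2): 1 − (1 − 0.806541)(1 − 0.843665) = 0.969756
Series ([0.969756], M3, and M4): 0.969756 × 0.843665 × 0.993024 = 0.8124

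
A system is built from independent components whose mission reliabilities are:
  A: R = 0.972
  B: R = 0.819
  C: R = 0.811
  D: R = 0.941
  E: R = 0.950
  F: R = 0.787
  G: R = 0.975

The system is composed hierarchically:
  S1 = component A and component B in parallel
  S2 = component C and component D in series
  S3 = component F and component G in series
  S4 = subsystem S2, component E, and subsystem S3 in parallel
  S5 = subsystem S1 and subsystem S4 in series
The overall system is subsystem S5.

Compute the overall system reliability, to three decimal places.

Parallel (A and B): 1 − (1 − 0.97200)(1 − 0.81900) = 0.99493
Series (C and D): 0.81100 × 0.94100 = 0.76315
Series (F and G): 0.78700 × 0.97500 = 0.76733
Parallel ([0.76315], E, and [0.76733]): 1 − (1 − 0.76315)(1 − 0.95000)(1 − 0.76733) = 0.99724
Series ([0.99493] and [0.99724]): 0.99493 × 0.99724 = 0.992

0.992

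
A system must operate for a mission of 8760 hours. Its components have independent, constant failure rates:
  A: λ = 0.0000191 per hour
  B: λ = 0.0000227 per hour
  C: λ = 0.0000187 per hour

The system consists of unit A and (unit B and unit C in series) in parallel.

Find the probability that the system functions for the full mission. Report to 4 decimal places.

0.9531

R(A) = exp(−0.0000191 × 8760) = 0.845932
R(B) = exp(−0.0000227 × 8760) = 0.819671
R(C) = exp(−0.0000187 × 8760) = 0.848902
Series (B and C): 0.819671 × 0.848902 = 0.695820
Parallel (A and [0.695820]): 1 − (1 − 0.845932)(1 − 0.695820) = 0.9531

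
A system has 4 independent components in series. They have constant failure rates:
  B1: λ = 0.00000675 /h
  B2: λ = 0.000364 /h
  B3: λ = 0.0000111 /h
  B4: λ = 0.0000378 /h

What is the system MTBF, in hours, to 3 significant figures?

2380

Series of exponential components: λ_sys = Σ λ_i
λ_sys = 0.00000675 + 0.000364 + 0.0000111 + 0.0000378 = 4.1965e-04 /h
MTBF = 1 / λ_sys = 2380 h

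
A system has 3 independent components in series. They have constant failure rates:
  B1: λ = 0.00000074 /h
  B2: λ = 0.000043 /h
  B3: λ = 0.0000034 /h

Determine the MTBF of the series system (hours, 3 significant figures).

Series of exponential components: λ_sys = Σ λ_i
λ_sys = 0.00000074 + 0.000043 + 0.0000034 = 4.7140e-05 /h
MTBF = 1 / λ_sys = 21200 h

21200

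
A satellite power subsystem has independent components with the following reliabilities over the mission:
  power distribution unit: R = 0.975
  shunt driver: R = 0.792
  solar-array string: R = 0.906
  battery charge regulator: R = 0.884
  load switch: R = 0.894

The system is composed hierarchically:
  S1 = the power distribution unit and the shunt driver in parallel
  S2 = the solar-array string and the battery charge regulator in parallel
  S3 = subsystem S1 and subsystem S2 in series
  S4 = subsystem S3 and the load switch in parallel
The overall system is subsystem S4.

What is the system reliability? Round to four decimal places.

Parallel (power distribution unit and shunt driver): 1 − (1 − 0.975000)(1 − 0.792000) = 0.994800
Parallel (solar-array string and battery charge regulator): 1 − (1 − 0.906000)(1 − 0.884000) = 0.989096
Series ([0.994800] and [0.989096]): 0.994800 × 0.989096 = 0.983953
Parallel ([0.983953] and load switch): 1 − (1 − 0.983953)(1 − 0.894000) = 0.9983

0.9983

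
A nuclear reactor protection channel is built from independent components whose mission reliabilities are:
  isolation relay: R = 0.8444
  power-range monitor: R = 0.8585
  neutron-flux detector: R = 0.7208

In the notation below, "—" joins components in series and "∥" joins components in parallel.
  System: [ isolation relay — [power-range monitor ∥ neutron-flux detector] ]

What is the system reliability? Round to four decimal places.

0.8110

Parallel (power-range monitor and neutron-flux detector): 1 − (1 − 0.858500)(1 − 0.720800) = 0.960493
Series (isolation relay and [0.960493]): 0.844400 × 0.960493 = 0.8110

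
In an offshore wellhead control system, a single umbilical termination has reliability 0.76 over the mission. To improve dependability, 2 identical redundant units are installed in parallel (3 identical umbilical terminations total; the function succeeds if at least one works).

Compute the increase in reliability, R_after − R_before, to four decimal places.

R_before = 0.76
R_after = 1 − (1 − 0.76)^3 = 0.9862
ΔR = 0.9862 − 0.76 = 0.2262

0.2262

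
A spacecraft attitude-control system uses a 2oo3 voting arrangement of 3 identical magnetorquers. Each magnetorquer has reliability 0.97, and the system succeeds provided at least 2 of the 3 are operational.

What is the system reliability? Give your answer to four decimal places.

0.9974

R = Σ_{i=2}^{3} C(3,i) p^i (1−p)^{3−i} with p = 0.97
C(3,2)·0.97^2·0.03^1 = 0.084681
C(3,3)·0.97^3·0.03^0 = 0.912673
Sum = 0.9974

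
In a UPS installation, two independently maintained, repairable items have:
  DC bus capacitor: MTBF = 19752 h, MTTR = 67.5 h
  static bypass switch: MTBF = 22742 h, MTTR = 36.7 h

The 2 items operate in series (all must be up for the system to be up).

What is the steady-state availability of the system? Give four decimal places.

0.9950

A(DC bus capacitor) = MTBF/(MTBF+MTTR) = 19752/(19752+67.5) = 0.996594
A(static bypass switch) = MTBF/(MTBF+MTTR) = 22742/(22742+36.7) = 0.998389
Series availability: 0.996594 × 0.998389 = 0.9950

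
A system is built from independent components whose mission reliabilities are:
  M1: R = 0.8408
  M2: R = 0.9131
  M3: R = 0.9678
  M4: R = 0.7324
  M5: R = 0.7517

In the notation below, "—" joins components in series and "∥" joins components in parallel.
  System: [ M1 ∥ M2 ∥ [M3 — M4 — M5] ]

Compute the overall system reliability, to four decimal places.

Series (M3, M4, and M5): 0.967800 × 0.732400 × 0.751700 = 0.532818
Parallel (M1, M2, and [0.532818]): 1 − (1 − 0.840800)(1 − 0.913100)(1 − 0.532818) = 0.9935

0.9935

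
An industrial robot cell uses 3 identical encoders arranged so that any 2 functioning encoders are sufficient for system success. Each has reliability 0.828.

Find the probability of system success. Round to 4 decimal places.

R = Σ_{i=2}^{3} C(3,i) p^i (1−p)^{3−i} with p = 0.828
C(3,2)·0.828^2·0.172^1 = 0.353761
C(3,3)·0.828^3·0.172^0 = 0.567664
Sum = 0.9214

0.9214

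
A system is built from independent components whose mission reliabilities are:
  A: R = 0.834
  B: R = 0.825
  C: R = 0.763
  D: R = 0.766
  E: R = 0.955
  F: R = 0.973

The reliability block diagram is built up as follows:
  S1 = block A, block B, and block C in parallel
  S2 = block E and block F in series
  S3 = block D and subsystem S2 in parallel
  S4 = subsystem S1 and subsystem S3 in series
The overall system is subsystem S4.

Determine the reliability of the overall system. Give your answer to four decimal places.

0.9767

Parallel (A, B, and C): 1 − (1 − 0.834000)(1 − 0.825000)(1 − 0.763000) = 0.993115
Series (E and F): 0.955000 × 0.973000 = 0.929215
Parallel (D and [0.929215]): 1 − (1 − 0.766000)(1 − 0.929215) = 0.983436
Series ([0.993115] and [0.983436]): 0.993115 × 0.983436 = 0.9767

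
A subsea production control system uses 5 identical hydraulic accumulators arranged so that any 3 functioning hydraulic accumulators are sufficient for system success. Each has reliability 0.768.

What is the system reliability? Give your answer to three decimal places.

R = Σ_{i=3}^{5} C(5,i) p^i (1−p)^{5−i} with p = 0.768
C(5,3)·0.768^3·0.232^2 = 0.24381
C(5,4)·0.768^4·0.232^1 = 0.40356
C(5,5)·0.768^5·0.232^0 = 0.26718
Sum = 0.915

0.915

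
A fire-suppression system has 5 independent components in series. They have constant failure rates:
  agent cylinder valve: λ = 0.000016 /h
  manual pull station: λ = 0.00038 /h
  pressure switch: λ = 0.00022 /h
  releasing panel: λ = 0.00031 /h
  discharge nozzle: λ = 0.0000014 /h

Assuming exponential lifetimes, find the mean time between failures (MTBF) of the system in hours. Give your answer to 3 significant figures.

1080

Series of exponential components: λ_sys = Σ λ_i
λ_sys = 0.000016 + 0.00038 + 0.00022 + 0.00031 + 0.0000014 = 9.2740e-04 /h
MTBF = 1 / λ_sys = 1080 h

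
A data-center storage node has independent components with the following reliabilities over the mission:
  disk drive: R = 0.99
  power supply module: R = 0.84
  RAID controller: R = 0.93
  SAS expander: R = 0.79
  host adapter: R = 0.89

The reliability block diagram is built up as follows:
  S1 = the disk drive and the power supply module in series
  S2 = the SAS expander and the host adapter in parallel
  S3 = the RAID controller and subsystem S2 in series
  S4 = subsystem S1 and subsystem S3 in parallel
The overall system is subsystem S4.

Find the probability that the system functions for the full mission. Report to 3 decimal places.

0.985

Series (disk drive and power supply module): 0.99000 × 0.84000 = 0.83160
Parallel (SAS expander and host adapter): 1 − (1 − 0.79000)(1 − 0.89000) = 0.97690
Series (RAID controller and [0.97690]): 0.93000 × 0.97690 = 0.90852
Parallel ([0.83160] and [0.90852]): 1 − (1 − 0.83160)(1 − 0.90852) = 0.985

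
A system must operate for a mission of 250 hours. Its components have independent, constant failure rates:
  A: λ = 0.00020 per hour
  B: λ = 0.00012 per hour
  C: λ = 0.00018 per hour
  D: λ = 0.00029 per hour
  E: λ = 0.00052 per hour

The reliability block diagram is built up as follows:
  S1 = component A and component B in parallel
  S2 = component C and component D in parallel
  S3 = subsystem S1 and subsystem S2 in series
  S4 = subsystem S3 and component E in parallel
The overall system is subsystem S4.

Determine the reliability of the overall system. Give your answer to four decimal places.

0.9994

R(A) = exp(−0.00020 × 250) = 0.951229
R(B) = exp(−0.00012 × 250) = 0.970446
R(C) = exp(−0.00018 × 250) = 0.955997
R(D) = exp(−0.00029 × 250) = 0.930066
R(E) = exp(−0.00052 × 250) = 0.878095
Parallel (A and B): 1 − (1 − 0.951229)(1 − 0.970446) = 0.998559
Parallel (C and D): 1 − (1 − 0.955997)(1 − 0.930066) = 0.996923
Series ([0.998559] and [0.996923]): 0.998559 × 0.996923 = 0.995486
Parallel ([0.995486] and E): 1 − (1 − 0.995486)(1 − 0.878095) = 0.9994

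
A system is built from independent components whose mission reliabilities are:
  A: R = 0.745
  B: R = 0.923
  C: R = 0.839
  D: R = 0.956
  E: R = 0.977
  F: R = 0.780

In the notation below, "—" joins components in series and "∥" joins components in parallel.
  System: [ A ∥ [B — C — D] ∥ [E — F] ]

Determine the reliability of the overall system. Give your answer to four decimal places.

0.9842

Series (B, C, and D): 0.923000 × 0.839000 × 0.956000 = 0.740324
Series (E and F): 0.977000 × 0.780000 = 0.762060
Parallel (A, [0.740324], and [0.762060]): 1 − (1 − 0.745000)(1 − 0.740324)(1 − 0.762060) = 0.9842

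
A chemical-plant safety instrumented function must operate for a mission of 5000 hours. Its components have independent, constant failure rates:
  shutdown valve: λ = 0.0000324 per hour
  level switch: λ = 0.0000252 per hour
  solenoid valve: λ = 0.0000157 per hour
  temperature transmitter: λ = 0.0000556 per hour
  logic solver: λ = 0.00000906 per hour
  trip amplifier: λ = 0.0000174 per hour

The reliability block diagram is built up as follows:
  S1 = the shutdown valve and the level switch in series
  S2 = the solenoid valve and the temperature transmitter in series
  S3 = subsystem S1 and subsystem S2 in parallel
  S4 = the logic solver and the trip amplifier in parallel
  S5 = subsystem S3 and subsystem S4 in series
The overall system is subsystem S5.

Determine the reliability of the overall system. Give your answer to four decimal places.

R(shutdown valve) = exp(−0.0000324 × 5000) = 0.850441
R(level switch) = exp(−0.0000252 × 5000) = 0.881615
R(solenoid valve) = exp(−0.0000157 × 5000) = 0.924502
R(temperature transmitter) = exp(−0.0000556 × 5000) = 0.757297
R(logic solver) = exp(−0.00000906 × 5000) = 0.955711
R(trip amplifier) = exp(−0.0000174 × 5000) = 0.916677
Series (shutdown valve and level switch): 0.850441 × 0.881615 = 0.749762
Series (solenoid valve and temperature transmitter): 0.924502 × 0.757297 = 0.700123
Parallel ([0.749762] and [0.700123]): 1 − (1 − 0.749762)(1 − 0.700123) = 0.924959
Parallel (logic solver and trip amplifier): 1 − (1 − 0.955711)(1 − 0.916677) = 0.996310
Series ([0.924959] and [0.996310]): 0.924959 × 0.996310 = 0.9215

0.9215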